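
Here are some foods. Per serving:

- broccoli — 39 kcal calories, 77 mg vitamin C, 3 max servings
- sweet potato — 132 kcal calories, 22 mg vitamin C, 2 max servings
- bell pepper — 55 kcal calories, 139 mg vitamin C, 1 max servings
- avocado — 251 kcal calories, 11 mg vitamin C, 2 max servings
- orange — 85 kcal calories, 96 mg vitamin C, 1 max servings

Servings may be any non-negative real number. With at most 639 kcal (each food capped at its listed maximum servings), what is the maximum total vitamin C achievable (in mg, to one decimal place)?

515.2 mg

Vitamin C per kcal: bell pepper 2.527, broccoli 1.974, orange 1.129, sweet potato 0.1667, avocado 0.04382.
Take 1 serving of bell pepper: uses 55 kcal, +139.0 mg vitamin C (running total 139.0 mg).
Take 3 servings of broccoli: uses 117 kcal, +231.0 mg vitamin C (running total 370.0 mg).
Take 1 serving of orange: uses 85 kcal, +96.0 mg vitamin C (running total 466.0 mg).
Take 2 servings of sweet potato: uses 264 kcal, +44.0 mg vitamin C (running total 510.0 mg).
Take 0.4701 servings of avocado: uses 118 kcal, +5.2 mg vitamin C (running total 515.2 mg).
Filling greedily by vitamin C-per-kcal is optimal for one linear limit, giving 515.2 mg.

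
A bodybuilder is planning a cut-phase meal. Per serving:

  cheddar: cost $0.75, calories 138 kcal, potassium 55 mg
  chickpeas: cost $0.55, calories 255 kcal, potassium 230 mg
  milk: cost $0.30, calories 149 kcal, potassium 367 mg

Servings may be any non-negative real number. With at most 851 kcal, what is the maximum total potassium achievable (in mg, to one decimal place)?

2096.1 mg

Potassium per kcal: milk 2.463, chickpeas 0.902, cheddar 0.3986.
With no serving limits, spend the whole calories allowance on milk: 851 kcal / 149 kcal × 367 mg = 2096.1 mg.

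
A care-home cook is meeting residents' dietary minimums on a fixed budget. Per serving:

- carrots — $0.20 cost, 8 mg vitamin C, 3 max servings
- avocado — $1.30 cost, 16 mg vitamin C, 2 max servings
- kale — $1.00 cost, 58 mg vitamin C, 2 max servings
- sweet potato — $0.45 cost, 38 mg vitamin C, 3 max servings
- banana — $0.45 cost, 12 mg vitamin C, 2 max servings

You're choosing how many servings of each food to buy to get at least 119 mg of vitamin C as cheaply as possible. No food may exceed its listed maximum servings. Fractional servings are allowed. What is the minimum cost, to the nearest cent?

Cost per mg of vitamin C: sweet potato $0.0118, kale $0.0172, carrots $0.0250, banana $0.0375, avocado $0.0813.
Take 3 servings of sweet potato: +114.0 mg vitamin C for $1.35 (total $1.35, still need 5.0 mg).
Take 0.08621 servings of kale: +5.0 mg vitamin C for $0.09 (total $1.44, still need 0.0 mg).
Filling from the cheapest source first is optimal under one linear minimum: $1.44.

$1.44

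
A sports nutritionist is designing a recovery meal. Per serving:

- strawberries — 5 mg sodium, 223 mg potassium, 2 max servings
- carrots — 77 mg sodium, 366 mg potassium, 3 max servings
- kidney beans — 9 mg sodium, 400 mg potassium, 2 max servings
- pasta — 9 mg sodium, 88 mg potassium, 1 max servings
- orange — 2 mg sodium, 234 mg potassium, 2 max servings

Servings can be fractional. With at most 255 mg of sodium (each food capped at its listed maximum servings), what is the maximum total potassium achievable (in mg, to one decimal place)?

Potassium per mg sodium: orange 117, strawberries 44.6, kidney beans 44.44, pasta 9.778, carrots 4.753.
Take 2 servings of orange: uses 4 mg sodium, +468.0 mg potassium (running total 468.0 mg).
Take 2 servings of strawberries: uses 10 mg sodium, +446.0 mg potassium (running total 914.0 mg).
Take 2 servings of kidney beans: uses 18 mg sodium, +800.0 mg potassium (running total 1714.0 mg).
Take 1 serving of pasta: uses 9 mg sodium, +88.0 mg potassium (running total 1802.0 mg).
Take 2.779 servings of carrots: uses 214 mg sodium, +1017.2 mg potassium (running total 2819.2 mg).
Filling greedily by potassium-per-mg sodium is optimal for one linear limit, giving 2819.2 mg.

2819.2 mg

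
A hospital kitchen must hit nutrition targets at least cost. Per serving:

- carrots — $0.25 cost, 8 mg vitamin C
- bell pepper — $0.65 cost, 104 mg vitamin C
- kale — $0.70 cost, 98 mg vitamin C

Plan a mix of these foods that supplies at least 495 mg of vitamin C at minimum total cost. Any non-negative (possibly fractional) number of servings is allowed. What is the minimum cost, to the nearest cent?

Cost per mg of vitamin C: bell pepper $0.0063, kale $0.0071, carrots $0.0312.
With no serving limits, use only bell pepper: 495 mg / 104 mg = 4.76 servings × $0.65 = $3.09.

$3.09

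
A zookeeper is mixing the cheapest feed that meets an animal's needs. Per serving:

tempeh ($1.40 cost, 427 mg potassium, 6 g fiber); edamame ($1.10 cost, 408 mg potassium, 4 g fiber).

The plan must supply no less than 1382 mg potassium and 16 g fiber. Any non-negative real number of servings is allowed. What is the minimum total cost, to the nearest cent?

$4.06

At the optimum either one food covers both requirements or two foods hit both targets exactly; no other combination can be cheaper.
tempeh only: max(1382/427, 16/6) = 3.237 servings → $4.53.
edamame only: max(1382/408, 16/4) = 4 servings → $4.40.
tempeh + edamame with both tight: 1.351 servings and 1.973 servings → $4.06.
The minimum over all feasible corners is $4.06.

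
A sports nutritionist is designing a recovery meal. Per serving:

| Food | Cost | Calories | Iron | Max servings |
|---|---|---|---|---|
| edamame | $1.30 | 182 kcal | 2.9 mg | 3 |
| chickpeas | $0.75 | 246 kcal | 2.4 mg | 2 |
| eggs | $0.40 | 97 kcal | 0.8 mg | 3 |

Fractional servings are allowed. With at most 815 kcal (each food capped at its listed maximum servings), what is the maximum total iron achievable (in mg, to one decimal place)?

Iron per kcal: edamame 0.01593, chickpeas 0.009756, eggs 0.008247.
Take 3 servings of edamame: uses 546 kcal, +8.7 mg iron (running total 8.7 mg).
Take 1.093 servings of chickpeas: uses 269 kcal, +2.6 mg iron (running total 11.3 mg).
Filling greedily by iron-per-kcal is optimal for one linear limit, giving 11.3 mg.

11.3 mg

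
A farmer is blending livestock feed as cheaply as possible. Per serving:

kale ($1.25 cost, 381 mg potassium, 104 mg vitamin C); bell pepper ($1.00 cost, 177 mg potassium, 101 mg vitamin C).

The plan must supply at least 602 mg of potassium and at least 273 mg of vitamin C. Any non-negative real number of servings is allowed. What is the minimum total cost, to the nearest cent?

Compare the cost at each extreme point of the feasible region.
kale only: max(602/381, 273/104) = 2.625 servings → $3.28.
bell pepper only: max(602/177, 273/101) = 3.401 servings → $3.40.
kale + bell pepper with both tight: 0.6218 servings and 2.063 servings → $2.84.
The minimum over all feasible corners is $2.84.

$2.84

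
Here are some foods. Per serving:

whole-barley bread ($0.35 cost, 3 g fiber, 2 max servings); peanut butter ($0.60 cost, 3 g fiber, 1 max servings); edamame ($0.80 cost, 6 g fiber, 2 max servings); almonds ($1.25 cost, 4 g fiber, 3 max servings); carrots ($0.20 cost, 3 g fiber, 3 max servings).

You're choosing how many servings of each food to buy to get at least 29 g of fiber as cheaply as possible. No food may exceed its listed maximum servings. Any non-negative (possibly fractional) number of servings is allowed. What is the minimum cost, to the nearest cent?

Cost per g of fiber: carrots $0.0667, whole-barley bread $0.1167, edamame $0.1333, peanut butter $0.2000, almonds $0.3125.
Take 3 servings of carrots: +9.0 g fiber for $0.60 (total $0.60, still need 20.0 g).
Take 2 servings of whole-barley bread: +6.0 g fiber for $0.70 (total $1.30, still need 14.0 g).
Take 2 servings of edamame: +12.0 g fiber for $1.60 (total $2.90, still need 2.0 g).
Take 0.6667 servings of peanut butter: +2.0 g fiber for $0.40 (total $3.30, still need 0.0 g).
Filling from the cheapest source first is optimal under one linear minimum: $3.30.

$3.30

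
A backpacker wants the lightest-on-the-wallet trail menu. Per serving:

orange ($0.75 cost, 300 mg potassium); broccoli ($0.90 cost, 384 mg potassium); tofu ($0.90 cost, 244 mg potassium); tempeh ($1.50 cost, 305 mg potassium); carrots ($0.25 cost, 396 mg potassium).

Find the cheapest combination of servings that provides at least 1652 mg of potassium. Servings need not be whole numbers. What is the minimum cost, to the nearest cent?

$1.04

Cost per mg of potassium: carrots $0.0006, broccoli $0.0023, orange $0.0025, tofu $0.0037, tempeh $0.0049.
With no serving limits, use only carrots: 1652 mg / 396 mg = 4.172 servings × $0.25 = $1.04.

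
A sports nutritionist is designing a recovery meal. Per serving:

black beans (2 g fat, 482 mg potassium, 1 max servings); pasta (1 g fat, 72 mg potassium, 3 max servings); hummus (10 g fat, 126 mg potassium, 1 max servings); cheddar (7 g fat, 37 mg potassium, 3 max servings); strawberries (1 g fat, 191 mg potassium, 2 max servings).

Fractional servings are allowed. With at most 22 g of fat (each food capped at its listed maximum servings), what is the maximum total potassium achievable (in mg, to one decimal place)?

1232.4 mg

Potassium per g fat: black beans 241, strawberries 191, pasta 72, hummus 12.6, cheddar 5.286.
Take 1 serving of black beans: uses 2 g fat, +482.0 mg potassium (running total 482.0 mg).
Take 2 servings of strawberries: uses 2 g fat, +382.0 mg potassium (running total 864.0 mg).
Take 3 servings of pasta: uses 3 g fat, +216.0 mg potassium (running total 1080.0 mg).
Take 1 serving of hummus: uses 10 g fat, +126.0 mg potassium (running total 1206.0 mg).
Take 0.7143 servings of cheddar: uses 5 g fat, +26.4 mg potassium (running total 1232.4 mg).
Filling greedily by potassium-per-g fat is optimal for one linear limit, giving 1232.4 mg.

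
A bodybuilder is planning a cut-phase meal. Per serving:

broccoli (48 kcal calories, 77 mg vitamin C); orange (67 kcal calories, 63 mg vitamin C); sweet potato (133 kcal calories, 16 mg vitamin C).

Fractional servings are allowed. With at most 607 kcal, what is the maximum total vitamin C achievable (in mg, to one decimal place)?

973.7 mg

Vitamin C per kcal: broccoli 1.604, orange 0.9403, sweet potato 0.1203.
With no serving limits, spend the whole calories allowance on broccoli: 607 kcal / 48 kcal × 77 mg = 973.7 mg.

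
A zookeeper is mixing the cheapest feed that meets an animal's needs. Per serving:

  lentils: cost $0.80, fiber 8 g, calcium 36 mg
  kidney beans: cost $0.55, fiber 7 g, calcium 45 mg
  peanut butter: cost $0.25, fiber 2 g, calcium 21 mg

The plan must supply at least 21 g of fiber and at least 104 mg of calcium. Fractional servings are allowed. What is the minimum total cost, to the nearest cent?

$1.65

Minimising a linear cost over {fiber ≥ 21, calcium ≥ 104, servings ≥ 0} — the optimum is at a vertex, using one or two foods.
lentils only: max(21/8, 104/36) = 2.889 servings → $2.31.
kidney beans only: max(21/7, 104/45) = 3 servings → $1.65.
peanut butter only: max(21/2, 104/21) = 10.5 servings → $2.62.
lentils + kidney beans with both tight: 2.009 servings and 0.7037 servings → $1.99.
lentils + peanut butter with both tight: 2.427 servings and 0.7917 servings → $2.14.
kidney beans + peanut butter: the both-tight solution has a negative serving — not a feasible corner.
Cheapest feasible corner: $1.65.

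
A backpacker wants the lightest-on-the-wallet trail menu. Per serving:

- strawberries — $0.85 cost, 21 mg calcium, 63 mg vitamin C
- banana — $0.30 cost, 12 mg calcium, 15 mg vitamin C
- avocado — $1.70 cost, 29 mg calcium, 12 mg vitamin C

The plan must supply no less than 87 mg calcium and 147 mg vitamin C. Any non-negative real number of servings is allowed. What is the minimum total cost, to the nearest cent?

At the optimum either one food covers both requirements or two foods hit both targets exactly; no other combination can be cheaper.
strawberries only: max(87/21, 147/63) = 4.143 servings → $3.52.
banana only: max(87/12, 147/15) = 9.8 servings → $2.94.
avocado only: max(87/29, 147/12) = 12.25 servings → $20.82.
strawberries + banana with both tight: 1.041 servings and 5.429 servings → $2.51.
strawberries + avocado with both tight: 2.044 servings and 1.52 servings → $4.32.
banana + avocado: intersection lies outside the first quadrant.
The minimum over all feasible corners is $2.51.

$2.51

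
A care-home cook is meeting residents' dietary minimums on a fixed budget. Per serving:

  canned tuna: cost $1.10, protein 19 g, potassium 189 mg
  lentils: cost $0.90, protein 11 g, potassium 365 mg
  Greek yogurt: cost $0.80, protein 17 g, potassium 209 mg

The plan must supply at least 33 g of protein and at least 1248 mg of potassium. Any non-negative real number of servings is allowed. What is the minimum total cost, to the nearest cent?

$3.08

For a min-cost LP with two ≥-constraints, a basic feasible solution has at most two positive variables.
canned tuna only: max(33/19, 1248/189) = 6.603 servings → $7.26.
lentils only: max(33/11, 1248/365) = 3.419 servings → $3.08.
Greek yogurt only: max(33/17, 1248/209) = 5.971 servings → $4.78.
canned tuna + lentils: the both-tight solution has a negative serving — not a feasible corner.
canned tuna + Greek yogurt: intersection lies outside the first quadrant.
lentils + Greek yogurt: intersection lies outside the first quadrant.
Cheapest feasible corner: $3.08.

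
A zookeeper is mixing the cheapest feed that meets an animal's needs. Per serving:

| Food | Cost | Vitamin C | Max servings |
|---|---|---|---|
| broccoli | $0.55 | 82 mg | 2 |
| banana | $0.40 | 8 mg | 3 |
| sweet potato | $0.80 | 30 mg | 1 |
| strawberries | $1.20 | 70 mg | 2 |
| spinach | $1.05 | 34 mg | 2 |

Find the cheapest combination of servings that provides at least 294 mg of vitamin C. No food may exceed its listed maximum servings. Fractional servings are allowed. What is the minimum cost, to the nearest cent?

$3.33

Cost per mg of vitamin C: broccoli $0.0067, strawberries $0.0171, sweet potato $0.0267, spinach $0.0309, banana $0.0500.
Take 2 servings of broccoli: +164.0 mg vitamin C for $1.10 (total $1.10, still need 130.0 mg).
Take 1.857 servings of strawberries: +130.0 mg vitamin C for $2.23 (total $3.33, still need 0.0 mg).
Filling from the cheapest source first is optimal under one linear minimum: $3.33.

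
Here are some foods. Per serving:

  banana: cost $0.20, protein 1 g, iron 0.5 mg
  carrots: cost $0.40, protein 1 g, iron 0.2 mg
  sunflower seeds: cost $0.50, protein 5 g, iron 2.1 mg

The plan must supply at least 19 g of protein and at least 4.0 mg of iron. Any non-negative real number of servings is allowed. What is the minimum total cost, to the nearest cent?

$1.90

For a min-cost LP with two ≥-constraints, a basic feasible solution has at most two positive variables.
banana only: max(19/1, 4.0/0.5) = 19 servings → $3.80.
carrots only: max(19/1, 4.0/0.2) = 20 servings → $8.00.
sunflower seeds only: max(19/5, 4.0/2.1) = 3.8 servings → $1.90.
banana + carrots with both tight: 0.6667 servings and 18.33 servings → $7.47.
banana + sunflower seeds: intersection lies outside the first quadrant.
carrots + sunflower seeds with both tight: 18.09 servings and 0.1818 servings → $7.33.
So the least-cost plan costs $1.90.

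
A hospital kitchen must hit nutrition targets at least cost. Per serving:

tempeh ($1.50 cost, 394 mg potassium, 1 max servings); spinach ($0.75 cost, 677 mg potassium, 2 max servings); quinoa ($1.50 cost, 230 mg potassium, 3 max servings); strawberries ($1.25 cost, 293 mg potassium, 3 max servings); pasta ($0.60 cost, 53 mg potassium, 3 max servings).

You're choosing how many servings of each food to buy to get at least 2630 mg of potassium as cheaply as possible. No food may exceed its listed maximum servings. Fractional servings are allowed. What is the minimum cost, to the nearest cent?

$6.77

Cost per mg of potassium: spinach $0.0011, tempeh $0.0038, strawberries $0.0043, quinoa $0.0065, pasta $0.0113.
Take 2 servings of spinach: +1354.0 mg potassium for $1.50 (total $1.50, still need 1276.0 mg).
Take 1 serving of tempeh: +394.0 mg potassium for $1.50 (total $3.00, still need 882.0 mg).
Take 3 servings of strawberries: +879.0 mg potassium for $3.75 (total $6.75, still need 3.0 mg).
Take 0.01304 servings of quinoa: +3.0 mg potassium for $0.02 (total $6.77, still need 0.0 mg).
Filling from the cheapest source first is optimal under one linear minimum: $6.77.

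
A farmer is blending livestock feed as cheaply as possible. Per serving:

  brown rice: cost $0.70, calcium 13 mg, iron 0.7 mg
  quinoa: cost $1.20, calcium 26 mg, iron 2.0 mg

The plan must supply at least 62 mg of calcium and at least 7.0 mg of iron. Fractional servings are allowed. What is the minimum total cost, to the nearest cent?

$4.20

The cheapest plan sits at a corner of the feasible region — with two constraints it uses at most two foods.
brown rice only: max(62/13, 7.0/0.7) = 10 servings → $7.00.
quinoa only: max(62/26, 7.0/2.0) = 3.5 servings → $4.20.
brown rice + quinoa with both targets exact would need a negative amount; discard.
Cheapest feasible corner: $4.20.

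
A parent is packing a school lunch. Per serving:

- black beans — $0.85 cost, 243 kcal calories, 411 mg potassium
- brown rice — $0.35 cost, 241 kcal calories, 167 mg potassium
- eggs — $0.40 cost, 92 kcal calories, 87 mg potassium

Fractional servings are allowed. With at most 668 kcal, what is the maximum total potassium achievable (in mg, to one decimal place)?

Potassium per kcal: black beans 1.691, eggs 0.9457, brown rice 0.6929.
With no serving limits, spend the whole calories allowance on black beans: 668 kcal / 243 kcal × 411 mg = 1129.8 mg.

1129.8 mg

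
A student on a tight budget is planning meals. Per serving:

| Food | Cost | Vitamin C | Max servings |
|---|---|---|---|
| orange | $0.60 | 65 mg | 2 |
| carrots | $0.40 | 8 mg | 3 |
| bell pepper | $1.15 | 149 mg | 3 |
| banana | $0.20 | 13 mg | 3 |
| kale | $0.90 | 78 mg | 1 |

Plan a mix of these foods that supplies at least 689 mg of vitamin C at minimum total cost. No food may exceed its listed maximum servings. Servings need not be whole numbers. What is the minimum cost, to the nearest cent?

Cost per mg of vitamin C: bell pepper $0.0077, orange $0.0092, kale $0.0115, banana $0.0154, carrots $0.0500.
Take 3 servings of bell pepper: +447.0 mg vitamin C for $3.45 (total $3.45, still need 242.0 mg).
Take 2 servings of orange: +130.0 mg vitamin C for $1.20 (total $4.65, still need 112.0 mg).
Take 1 serving of kale: +78.0 mg vitamin C for $0.90 (total $5.55, still need 34.0 mg).
Take 2.615 servings of banana: +34.0 mg vitamin C for $0.52 (total $6.07, still need 0.0 mg).
Greedy by cheapest-per-mg is optimal for a single linear constraint, so the minimum cost is $6.07.

$6.07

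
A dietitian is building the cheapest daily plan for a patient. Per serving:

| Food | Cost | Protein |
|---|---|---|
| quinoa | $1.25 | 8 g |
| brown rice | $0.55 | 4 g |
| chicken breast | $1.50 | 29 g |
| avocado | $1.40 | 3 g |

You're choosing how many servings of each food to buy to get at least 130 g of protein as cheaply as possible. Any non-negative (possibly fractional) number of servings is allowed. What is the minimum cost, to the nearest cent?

$6.72

Cost per g of protein: chicken breast $0.0517, brown rice $0.1375, quinoa $0.1562, avocado $0.4667.
With no serving limits, use only chicken breast: 130 g / 29 g = 4.483 servings × $1.50 = $6.72.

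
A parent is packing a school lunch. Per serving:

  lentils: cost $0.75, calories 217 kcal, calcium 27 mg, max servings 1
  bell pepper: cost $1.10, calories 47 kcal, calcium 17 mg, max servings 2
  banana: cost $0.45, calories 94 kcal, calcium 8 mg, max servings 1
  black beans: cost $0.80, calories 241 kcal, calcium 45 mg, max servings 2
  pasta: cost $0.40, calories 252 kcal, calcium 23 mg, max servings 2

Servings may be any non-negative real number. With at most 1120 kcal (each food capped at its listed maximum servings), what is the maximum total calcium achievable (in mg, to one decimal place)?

Calcium per kcal: bell pepper 0.3617, black beans 0.1867, lentils 0.1244, pasta 0.09127, banana 0.08511.
Take 2 servings of bell pepper: uses 94 kcal, +34.0 mg calcium (running total 34.0 mg).
Take 2 servings of black beans: uses 482 kcal, +90.0 mg calcium (running total 124.0 mg).
Take 1 serving of lentils: uses 217 kcal, +27.0 mg calcium (running total 151.0 mg).
Take 1.298 servings of pasta: uses 327 kcal, +29.8 mg calcium (running total 180.8 mg).
Greedy by best ratio exhausts the calories allowance optimally: 180.8 mg.

180.8 mg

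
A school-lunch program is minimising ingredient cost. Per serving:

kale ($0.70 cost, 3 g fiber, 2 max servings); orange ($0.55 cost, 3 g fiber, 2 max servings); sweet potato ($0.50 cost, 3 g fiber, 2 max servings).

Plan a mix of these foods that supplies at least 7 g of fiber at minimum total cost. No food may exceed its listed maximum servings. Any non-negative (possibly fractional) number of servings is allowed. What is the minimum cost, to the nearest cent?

Cost per g of fiber: sweet potato $0.1667, orange $0.1833, kale $0.2333.
Take 2 servings of sweet potato: +6.0 g fiber for $1.00 (total $1.00, still need 1.0 g).
Take 0.3333 servings of orange: +1.0 g fiber for $0.18 (total $1.18, still need 0.0 g).
Filling from the cheapest source first is optimal under one linear minimum: $1.18.

$1.18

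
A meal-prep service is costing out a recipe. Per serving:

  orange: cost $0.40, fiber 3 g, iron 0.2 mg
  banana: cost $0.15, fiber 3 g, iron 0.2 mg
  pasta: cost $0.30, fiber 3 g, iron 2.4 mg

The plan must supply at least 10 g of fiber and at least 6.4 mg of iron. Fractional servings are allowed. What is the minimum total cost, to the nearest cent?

At the optimum either one food covers both requirements or two foods hit both targets exactly; no other combination can be cheaper.
orange only: max(10/3, 6.4/0.2) = 32 servings → $12.80.
banana only: max(10/3, 6.4/0.2) = 32 servings → $4.80.
pasta only: max(10/3, 6.4/2.4) = 3.333 servings → $1.00.
orange + banana (both tight): parallel constraints — no distinct corner.
orange + pasta with both tight: 0.7273 servings and 2.606 servings → $1.07.
banana + pasta with both tight: 0.7273 servings and 2.606 servings → $0.89.
The minimum over all feasible corners is $0.89.

$0.89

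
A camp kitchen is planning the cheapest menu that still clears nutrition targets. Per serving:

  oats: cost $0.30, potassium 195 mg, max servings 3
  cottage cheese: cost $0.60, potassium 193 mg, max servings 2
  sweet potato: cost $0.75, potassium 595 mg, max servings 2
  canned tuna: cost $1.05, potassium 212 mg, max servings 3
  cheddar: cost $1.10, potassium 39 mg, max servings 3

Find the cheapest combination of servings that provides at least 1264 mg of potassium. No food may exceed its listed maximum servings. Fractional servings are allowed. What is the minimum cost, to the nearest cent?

$1.61

Cost per mg of potassium: sweet potato $0.0013, oats $0.0015, cottage cheese $0.0031, canned tuna $0.0050, cheddar $0.0282.
Take 2 servings of sweet potato: +1190.0 mg potassium for $1.50 (total $1.50, still need 74.0 mg).
Take 0.3795 servings of oats: +74.0 mg potassium for $0.11 (total $1.61, still need 0.0 mg).
Filling from the cheapest source first is optimal under one linear minimum: $1.61.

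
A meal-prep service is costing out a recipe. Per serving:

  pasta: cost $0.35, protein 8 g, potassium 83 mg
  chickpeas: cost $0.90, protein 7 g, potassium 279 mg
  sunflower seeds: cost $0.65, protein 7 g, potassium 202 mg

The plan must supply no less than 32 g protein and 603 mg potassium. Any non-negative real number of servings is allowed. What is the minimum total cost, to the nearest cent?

$2.12

Minimising a linear cost over {protein ≥ 32, potassium ≥ 603, servings ≥ 0} — the optimum is at a vertex, using one or two foods.
pasta only: max(32/8, 603/83) = 7.265 servings → $2.54.
chickpeas only: max(32/7, 603/279) = 4.571 servings → $4.11.
sunflower seeds only: max(32/7, 603/202) = 4.571 servings → $2.97.
pasta + chickpeas with both tight: 2.851 servings and 1.313 servings → $2.18.
pasta + sunflower seeds with both tight: 2.167 servings and 2.095 servings → $2.12.
chickpeas + sunflower seeds: intersection lies outside the first quadrant.
Cheapest feasible corner: $2.12.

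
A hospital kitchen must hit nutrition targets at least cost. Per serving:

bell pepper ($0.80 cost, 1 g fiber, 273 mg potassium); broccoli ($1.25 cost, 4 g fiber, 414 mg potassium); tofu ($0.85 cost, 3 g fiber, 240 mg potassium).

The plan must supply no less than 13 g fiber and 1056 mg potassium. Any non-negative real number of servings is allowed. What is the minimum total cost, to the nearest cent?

$3.70

Minimising a linear cost over {fiber ≥ 13, potassium ≥ 1056, servings ≥ 0} — the optimum is at a vertex, using one or two foods.
bell pepper only: max(13/1, 1056/273) = 13 servings → $10.40.
broccoli only: max(13/4, 1056/414) = 3.25 servings → $4.06.
tofu only: max(13/3, 1056/240) = 4.4 servings → $3.74.
bell pepper + broccoli: the both-tight solution has a negative serving — not a feasible corner.
bell pepper + tofu with both tight: 0.0829 servings and 4.306 servings → $3.73.
broccoli + tofu with both tight: 0.1702 servings and 4.106 servings → $3.70.
So the least-cost plan costs $3.70.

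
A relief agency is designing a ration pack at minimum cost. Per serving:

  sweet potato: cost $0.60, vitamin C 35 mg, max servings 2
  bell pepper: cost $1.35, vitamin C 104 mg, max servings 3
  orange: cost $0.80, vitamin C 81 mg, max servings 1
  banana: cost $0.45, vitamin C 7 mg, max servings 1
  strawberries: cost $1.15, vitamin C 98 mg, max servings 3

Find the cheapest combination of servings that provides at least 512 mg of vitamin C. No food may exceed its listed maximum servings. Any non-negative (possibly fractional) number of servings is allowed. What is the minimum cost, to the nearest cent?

Cost per mg of vitamin C: orange $0.0099, strawberries $0.0117, bell pepper $0.0130, sweet potato $0.0171, banana $0.0643.
Take 1 serving of orange: +81.0 mg vitamin C for $0.80 (total $0.80, still need 431.0 mg).
Take 3 servings of strawberries: +294.0 mg vitamin C for $3.45 (total $4.25, still need 137.0 mg).
Take 1.317 servings of bell pepper: +137.0 mg vitamin C for $1.78 (total $6.03, still need 0.0 mg).
Filling from the cheapest source first is optimal under one linear minimum: $6.03.

$6.03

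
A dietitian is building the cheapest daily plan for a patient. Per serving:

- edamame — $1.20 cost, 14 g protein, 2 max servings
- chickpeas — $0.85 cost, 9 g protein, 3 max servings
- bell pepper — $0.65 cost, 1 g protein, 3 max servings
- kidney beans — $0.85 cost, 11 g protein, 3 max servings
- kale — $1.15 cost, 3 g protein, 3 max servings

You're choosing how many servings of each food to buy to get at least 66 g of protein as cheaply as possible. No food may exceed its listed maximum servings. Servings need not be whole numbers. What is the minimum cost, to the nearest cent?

$5.42

Cost per g of protein: kidney beans $0.0773, edamame $0.0857, chickpeas $0.0944, kale $0.3833, bell pepper $0.6500.
Take 3 servings of kidney beans: +33.0 g protein for $2.55 (total $2.55, still need 33.0 g).
Take 2 servings of edamame: +28.0 g protein for $2.40 (total $4.95, still need 5.0 g).
Take 0.5556 servings of chickpeas: +5.0 g protein for $0.47 (total $5.42, still need 0.0 g).
Greedy by cheapest-per-g is optimal for a single linear constraint, so the minimum cost is $5.42.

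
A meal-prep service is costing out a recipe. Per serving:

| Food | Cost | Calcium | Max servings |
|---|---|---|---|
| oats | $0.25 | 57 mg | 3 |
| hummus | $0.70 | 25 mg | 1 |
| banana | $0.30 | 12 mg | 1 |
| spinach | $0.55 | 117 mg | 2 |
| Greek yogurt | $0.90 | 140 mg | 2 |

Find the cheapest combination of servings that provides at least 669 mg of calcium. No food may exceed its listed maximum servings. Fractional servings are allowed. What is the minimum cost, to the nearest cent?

Cost per mg of calcium: oats $0.0044, spinach $0.0047, Greek yogurt $0.0064, banana $0.0250, hummus $0.0280.
Take 3 servings of oats: +171.0 mg calcium for $0.75 (total $0.75, still need 498.0 mg).
Take 2 servings of spinach: +234.0 mg calcium for $1.10 (total $1.85, still need 264.0 mg).
Take 1.886 servings of Greek yogurt: +264.0 mg calcium for $1.70 (total $3.55, still need 0.0 mg).
Greedy by cheapest-per-mg is optimal for a single linear constraint, so the minimum cost is $3.55.

$3.55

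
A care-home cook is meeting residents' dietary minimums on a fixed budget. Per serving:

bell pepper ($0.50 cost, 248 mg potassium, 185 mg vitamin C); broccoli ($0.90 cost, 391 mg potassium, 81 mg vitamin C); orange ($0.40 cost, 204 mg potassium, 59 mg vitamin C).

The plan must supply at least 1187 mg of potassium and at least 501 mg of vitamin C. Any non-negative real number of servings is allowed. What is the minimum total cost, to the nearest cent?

bell pepper only: max(1187/248, 501/185) = 4.786 servings → $2.39.
broccoli only: max(1187/391, 501/81) = 6.185 servings → $5.57.
orange only: max(1187/204, 501/59) = 8.492 servings → $3.40.
bell pepper + broccoli with both tight: 1.909 servings and 1.825 servings → $2.60.
bell pepper + orange with both tight: 1.392 servings and 4.126 servings → $2.35.
broccoli + orange: the both-tight solution has a negative serving — not a feasible corner.
Cheapest feasible corner: $2.35.

$2.35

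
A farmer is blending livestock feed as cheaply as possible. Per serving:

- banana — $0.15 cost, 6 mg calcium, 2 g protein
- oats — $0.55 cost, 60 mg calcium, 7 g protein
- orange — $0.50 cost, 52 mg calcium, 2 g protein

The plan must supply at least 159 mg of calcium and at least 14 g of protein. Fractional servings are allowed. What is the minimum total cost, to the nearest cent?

An LP optimum is at a vertex; with two nutrient constraints at most two foods are used. Check each candidate.
banana only: max(159/6, 14/2) = 26.5 servings → $3.98.
oats only: max(159/60, 14/7) = 2.65 servings → $1.46.
orange only: max(159/52, 14/2) = 7 servings → $3.50.
banana + oats with both targets exact would need a negative amount; discard.
banana + orange with both tight: 4.457 servings and 2.543 servings → $1.94.
oats + orange with both tight: 1.68 servings and 1.119 servings → $1.48.
Cheapest feasible corner: $1.46.

$1.46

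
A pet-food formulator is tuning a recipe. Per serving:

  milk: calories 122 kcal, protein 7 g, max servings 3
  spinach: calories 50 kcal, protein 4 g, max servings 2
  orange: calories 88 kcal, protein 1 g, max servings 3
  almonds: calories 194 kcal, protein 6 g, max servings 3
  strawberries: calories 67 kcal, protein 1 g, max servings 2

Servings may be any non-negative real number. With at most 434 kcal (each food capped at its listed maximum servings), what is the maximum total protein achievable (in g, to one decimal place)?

27.2 g

Protein per kcal: spinach 0.08, milk 0.05738, almonds 0.03093, strawberries 0.01493, orange 0.01136.
Take 2 servings of spinach: uses 100 kcal, +8.0 g protein (running total 8.0 g).
Take 2.738 servings of milk: uses 334 kcal, +19.2 g protein (running total 27.2 g).
Filling greedily by protein-per-kcal is optimal for one linear limit, giving 27.2 g.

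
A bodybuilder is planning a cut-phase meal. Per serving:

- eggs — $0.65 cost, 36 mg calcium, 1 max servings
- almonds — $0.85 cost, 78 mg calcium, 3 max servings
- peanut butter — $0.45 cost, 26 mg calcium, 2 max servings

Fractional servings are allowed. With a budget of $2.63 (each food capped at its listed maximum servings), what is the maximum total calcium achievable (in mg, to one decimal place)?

238.6 mg

Calcium per dollar: almonds 91.76, peanut butter 57.78, eggs 55.38.
Take 3 servings of almonds: spends $2.55, +234.0 mg calcium (running total 234.0 mg).
Take 0.1778 servings of peanut butter: spends $0.08, +4.6 mg calcium (running total 238.6 mg).
Greedy by best ratio exhausts the cost allowance optimally: 238.6 mg.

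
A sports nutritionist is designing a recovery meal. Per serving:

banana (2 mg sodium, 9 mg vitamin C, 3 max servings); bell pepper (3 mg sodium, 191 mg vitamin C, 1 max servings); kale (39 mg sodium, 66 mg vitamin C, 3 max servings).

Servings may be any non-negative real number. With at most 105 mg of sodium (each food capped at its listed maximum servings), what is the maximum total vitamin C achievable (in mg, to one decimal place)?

Vitamin C per mg sodium: bell pepper 63.67, banana 4.5, kale 1.692.
Take 1 serving of bell pepper: uses 3 mg sodium, +191.0 mg vitamin C (running total 191.0 mg).
Take 3 servings of banana: uses 6 mg sodium, +27.0 mg vitamin C (running total 218.0 mg).
Take 2.462 servings of kale: uses 96 mg sodium, +162.5 mg vitamin C (running total 380.5 mg).
Filling greedily by vitamin C-per-mg sodium is optimal for one linear limit, giving 380.5 mg.

380.5 mg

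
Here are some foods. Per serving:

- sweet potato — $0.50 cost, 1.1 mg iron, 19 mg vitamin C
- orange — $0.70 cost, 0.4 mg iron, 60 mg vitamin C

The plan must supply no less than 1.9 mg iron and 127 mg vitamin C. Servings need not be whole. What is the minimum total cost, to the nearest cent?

Minimising a linear cost over {iron ≥ 1.9, vitamin C ≥ 127, servings ≥ 0} — the optimum is at a vertex, using one or two foods.
sweet potato only: max(1.9/1.1, 127/19) = 6.684 servings → $3.34.
orange only: max(1.9/0.4, 127/60) = 4.75 servings → $3.33.
sweet potato + orange with both tight: 1.082 servings and 1.774 servings → $1.78.
The minimum over all feasible corners is $1.78.

$1.78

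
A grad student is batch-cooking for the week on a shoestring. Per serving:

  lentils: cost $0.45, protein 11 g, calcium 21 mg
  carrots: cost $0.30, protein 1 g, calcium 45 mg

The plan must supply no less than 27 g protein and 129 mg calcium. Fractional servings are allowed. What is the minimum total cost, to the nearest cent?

$1.57

For a min-cost LP with two ≥-constraints, a basic feasible solution has at most two positive variables.
lentils only: max(27/11, 129/21) = 6.143 servings → $2.76.
carrots only: max(27/1, 129/45) = 27 servings → $8.10.
lentils + carrots with both tight: 2.291 servings and 1.797 servings → $1.57.
So the least-cost plan costs $1.57.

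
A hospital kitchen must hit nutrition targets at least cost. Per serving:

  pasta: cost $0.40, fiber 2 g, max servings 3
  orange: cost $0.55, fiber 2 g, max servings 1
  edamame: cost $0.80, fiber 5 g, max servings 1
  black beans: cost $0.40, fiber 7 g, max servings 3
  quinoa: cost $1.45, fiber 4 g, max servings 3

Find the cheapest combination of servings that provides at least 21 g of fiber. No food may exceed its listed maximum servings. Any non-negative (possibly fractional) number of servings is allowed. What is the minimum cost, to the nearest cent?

$1.20

Cost per g of fiber: black beans $0.0571, edamame $0.1600, pasta $0.2000, orange $0.2750, quinoa $0.3625.
Take 3 servings of black beans: +21.0 g fiber for $1.20 (total $1.20, still need 0.0 g).
Filling from the cheapest source first is optimal under one linear minimum: $1.20.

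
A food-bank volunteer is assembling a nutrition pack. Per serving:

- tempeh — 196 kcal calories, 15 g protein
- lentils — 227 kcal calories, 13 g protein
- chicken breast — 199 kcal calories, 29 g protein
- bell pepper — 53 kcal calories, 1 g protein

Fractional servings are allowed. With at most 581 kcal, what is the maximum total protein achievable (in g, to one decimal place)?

84.7 g

Protein per kcal: chicken breast 0.1457, tempeh 0.07653, lentils 0.05727, bell pepper 0.01887.
With no serving limits, spend the whole calories allowance on chicken breast: 581 kcal / 199 kcal × 29 g = 84.7 g.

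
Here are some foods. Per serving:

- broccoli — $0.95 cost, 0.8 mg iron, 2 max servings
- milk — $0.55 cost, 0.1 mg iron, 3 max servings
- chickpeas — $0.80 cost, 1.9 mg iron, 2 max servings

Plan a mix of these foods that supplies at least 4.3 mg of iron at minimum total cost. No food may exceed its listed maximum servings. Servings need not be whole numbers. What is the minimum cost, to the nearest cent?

Cost per mg of iron: chickpeas $0.4211, broccoli $1.1875, milk $5.5000.
Take 2 servings of chickpeas: +3.8 mg iron for $1.60 (total $1.60, still need 0.5 mg).
Take 0.625 servings of broccoli: +0.5 mg iron for $0.59 (total $2.19, still need 0.0 mg).
Filling from the cheapest source first is optimal under one linear minimum: $2.19.

$2.19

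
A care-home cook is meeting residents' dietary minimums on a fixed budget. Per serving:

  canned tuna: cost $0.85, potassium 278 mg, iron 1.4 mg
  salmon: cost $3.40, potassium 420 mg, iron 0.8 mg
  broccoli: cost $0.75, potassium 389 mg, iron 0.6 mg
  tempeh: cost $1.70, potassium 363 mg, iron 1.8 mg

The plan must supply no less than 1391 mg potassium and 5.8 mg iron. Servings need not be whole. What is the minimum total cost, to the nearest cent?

A basic optimal solution has at most two foods positive. Try each food alone and each pair with both targets met exactly.
canned tuna only: max(1391/278, 5.8/1.4) = 5.004 servings → $4.25.
salmon only: max(1391/420, 5.8/0.8) = 7.25 servings → $24.65.
broccoli only: max(1391/389, 5.8/0.6) = 9.667 servings → $7.25.
tempeh only: max(1391/363, 5.8/1.8) = 3.832 servings → $6.51.
canned tuna + salmon with both tight: 3.619 servings and 0.9163 servings → $6.19.
canned tuna + broccoli with both tight: 3.763 servings and 0.8867 servings → $3.86.
canned tuna + tempeh with both targets exact would need a negative amount; discard.
salmon + broccoli: the both-tight solution has a negative serving — not a feasible corner.
salmon + tempeh with both tight: 0.8557 servings and 2.842 servings → $7.74.
broccoli + tempeh with both tight: 0.8259 servings and 2.947 servings → $5.63.
Cheapest feasible corner: $3.86.

$3.86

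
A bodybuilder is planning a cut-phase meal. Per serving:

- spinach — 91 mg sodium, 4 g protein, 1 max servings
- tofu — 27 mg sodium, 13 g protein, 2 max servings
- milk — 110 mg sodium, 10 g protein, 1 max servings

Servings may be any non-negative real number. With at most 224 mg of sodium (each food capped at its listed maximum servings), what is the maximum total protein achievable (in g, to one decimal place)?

38.6 g

Protein per mg sodium: tofu 0.4815, milk 0.09091, spinach 0.04396.
Take 2 servings of tofu: uses 54 mg sodium, +26.0 g protein (running total 26.0 g).
Take 1 serving of milk: uses 110 mg sodium, +10.0 g protein (running total 36.0 g).
Take 0.6593 servings of spinach: uses 60 mg sodium, +2.6 g protein (running total 38.6 g).
Greedy by best ratio exhausts the sodium allowance optimally: 38.6 g.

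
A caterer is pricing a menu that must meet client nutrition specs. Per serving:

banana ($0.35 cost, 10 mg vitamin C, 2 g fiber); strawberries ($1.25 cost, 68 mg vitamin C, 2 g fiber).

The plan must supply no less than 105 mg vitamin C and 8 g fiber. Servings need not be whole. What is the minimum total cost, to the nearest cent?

$2.41

Check every corner: each single food scaled to meet both minima, and each pair solved so both constraints bind.
banana only: max(105/10, 8/2) = 10.5 servings → $3.67.
strawberries only: max(105/68, 8/2) = 4 servings → $5.00.
banana + strawberries with both tight: 2.879 servings and 1.121 servings → $2.41.
Cheapest feasible corner: $2.41.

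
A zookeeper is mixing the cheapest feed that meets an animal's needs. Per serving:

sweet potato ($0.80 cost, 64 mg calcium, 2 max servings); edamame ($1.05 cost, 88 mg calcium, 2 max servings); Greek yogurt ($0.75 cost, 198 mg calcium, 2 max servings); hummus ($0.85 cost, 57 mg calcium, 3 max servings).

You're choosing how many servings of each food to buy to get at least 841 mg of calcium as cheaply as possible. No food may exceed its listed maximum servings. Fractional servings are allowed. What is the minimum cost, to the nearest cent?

Cost per mg of calcium: Greek yogurt $0.0038, edamame $0.0119, sweet potato $0.0125, hummus $0.0149.
Take 2 servings of Greek yogurt: +396.0 mg calcium for $1.50 (total $1.50, still need 445.0 mg).
Take 2 servings of edamame: +176.0 mg calcium for $2.10 (total $3.60, still need 269.0 mg).
Take 2 servings of sweet potato: +128.0 mg calcium for $1.60 (total $5.20, still need 141.0 mg).
Take 2.474 servings of hummus: +141.0 mg calcium for $2.10 (total $7.30, still need 0.0 mg).
Greedy by cheapest-per-mg is optimal for a single linear constraint, so the minimum cost is $7.30.

$7.30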